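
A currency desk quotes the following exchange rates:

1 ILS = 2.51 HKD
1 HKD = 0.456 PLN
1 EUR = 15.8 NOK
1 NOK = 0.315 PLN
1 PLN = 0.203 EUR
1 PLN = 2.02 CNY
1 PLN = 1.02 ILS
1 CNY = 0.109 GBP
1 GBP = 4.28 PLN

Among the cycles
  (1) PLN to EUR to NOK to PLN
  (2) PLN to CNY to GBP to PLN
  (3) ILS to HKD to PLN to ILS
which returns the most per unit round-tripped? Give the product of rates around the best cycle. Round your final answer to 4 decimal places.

(1) 0.203 × 15.8 × 0.315 = 1.01033
(2) 2.02 × 0.109 × 4.28 = 0.94237
(3) 2.51 × 0.456 × 1.02 = 1.16745
Highest is cycle (3) at 1.1675 (>1, arbitrage).

1.1675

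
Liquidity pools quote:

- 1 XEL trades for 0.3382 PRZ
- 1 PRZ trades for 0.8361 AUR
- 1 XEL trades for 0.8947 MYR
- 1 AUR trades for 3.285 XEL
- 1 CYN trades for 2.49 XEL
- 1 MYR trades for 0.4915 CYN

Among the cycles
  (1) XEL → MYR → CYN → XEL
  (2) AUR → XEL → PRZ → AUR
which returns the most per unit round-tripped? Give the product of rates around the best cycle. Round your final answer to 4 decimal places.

(1) 0.8947 × 0.4915 × 2.49 = 1.09497
(2) 3.285 × 0.3382 × 0.8361 = 0.92890
Highest is cycle (1) at 1.0950 (>1, arbitrage).

1.0950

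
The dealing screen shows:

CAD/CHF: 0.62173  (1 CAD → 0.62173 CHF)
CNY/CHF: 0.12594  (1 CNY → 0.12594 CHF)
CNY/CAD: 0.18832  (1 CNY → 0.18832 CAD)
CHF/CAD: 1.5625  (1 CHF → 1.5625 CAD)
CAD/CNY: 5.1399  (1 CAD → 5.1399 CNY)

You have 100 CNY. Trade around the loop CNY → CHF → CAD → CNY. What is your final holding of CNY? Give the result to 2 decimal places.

100 CNY × 0.12594 = 12.594 CHF
12.594 CHF × 1.5625 = 19.678125 CAD
19.678125 CAD × 5.1399 = 101.1435946875 CNY

101.14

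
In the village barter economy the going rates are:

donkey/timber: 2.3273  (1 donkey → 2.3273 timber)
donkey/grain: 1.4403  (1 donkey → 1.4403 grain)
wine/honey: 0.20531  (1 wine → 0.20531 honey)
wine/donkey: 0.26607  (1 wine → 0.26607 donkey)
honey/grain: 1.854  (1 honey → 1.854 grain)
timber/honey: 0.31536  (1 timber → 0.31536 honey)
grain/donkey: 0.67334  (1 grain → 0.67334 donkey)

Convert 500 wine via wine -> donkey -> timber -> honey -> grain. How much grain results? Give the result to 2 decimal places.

500 wine × 0.26607 = 133.035 donkey
133.035 donkey × 2.3273 = 309.6123555 timber
309.6123555 timber × 0.31536 = 97.63935243048 honey
97.63935243048 honey × 1.854 = 181.02335940610992 grain

181.02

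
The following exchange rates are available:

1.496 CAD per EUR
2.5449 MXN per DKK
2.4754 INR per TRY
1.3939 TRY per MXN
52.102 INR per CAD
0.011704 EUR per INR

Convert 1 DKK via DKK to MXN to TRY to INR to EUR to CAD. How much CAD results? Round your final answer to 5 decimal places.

1 DKK × 2.5449 = 2.5449 MXN
2.5449 MXN × 1.3939 = 3.54733611 TRY
3.54733611 TRY × 2.4754 = 8.781075806694 INR
8.781075806694 INR × 0.011704 = 0.102773711241546576 EUR
0.102773711241546576 EUR × 1.496 = 0.153749472017353677696 CAD

0.15375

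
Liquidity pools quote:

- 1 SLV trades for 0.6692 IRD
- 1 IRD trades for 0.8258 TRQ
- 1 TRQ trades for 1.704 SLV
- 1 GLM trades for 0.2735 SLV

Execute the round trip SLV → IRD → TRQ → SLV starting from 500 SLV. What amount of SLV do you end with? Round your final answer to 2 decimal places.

500 SLV × 0.6692 = 334.6 IRD
334.6 IRD × 0.8258 = 276.31268 TRQ
276.31268 TRQ × 1.704 = 470.83680672 SLV

470.84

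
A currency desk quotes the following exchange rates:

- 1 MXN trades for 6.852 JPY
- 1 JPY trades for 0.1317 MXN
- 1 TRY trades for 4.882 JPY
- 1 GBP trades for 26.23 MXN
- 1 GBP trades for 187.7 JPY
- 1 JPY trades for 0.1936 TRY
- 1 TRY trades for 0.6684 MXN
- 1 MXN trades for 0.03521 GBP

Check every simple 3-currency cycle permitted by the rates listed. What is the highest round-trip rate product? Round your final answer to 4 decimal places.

0.8867

JPY→TRY→MXN→JPY: 0.1936 × 0.6684 × 6.852 = 0.88666
JPY→MXN→GBP→JPY: 0.1317 × 0.03521 × 187.7 = 0.87039
Maximum is JPY→TRY→MXN→JPY at 0.8867; no arbitrage — every cycle loses value.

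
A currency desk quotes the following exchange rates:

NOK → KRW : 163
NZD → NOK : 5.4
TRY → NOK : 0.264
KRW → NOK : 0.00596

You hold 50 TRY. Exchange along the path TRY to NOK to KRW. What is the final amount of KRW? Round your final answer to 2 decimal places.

50 TRY × 0.264 = 13.2 NOK
13.2 NOK × 163 = 2151.6 KRW

2151.60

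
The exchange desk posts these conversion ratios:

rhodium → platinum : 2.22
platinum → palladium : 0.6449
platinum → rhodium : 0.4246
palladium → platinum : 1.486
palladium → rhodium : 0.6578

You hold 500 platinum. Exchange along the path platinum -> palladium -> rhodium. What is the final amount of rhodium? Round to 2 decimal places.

212.11

500 platinum × 0.6449 = 322.45 palladium
322.45 palladium × 0.6578 = 212.10761 rhodium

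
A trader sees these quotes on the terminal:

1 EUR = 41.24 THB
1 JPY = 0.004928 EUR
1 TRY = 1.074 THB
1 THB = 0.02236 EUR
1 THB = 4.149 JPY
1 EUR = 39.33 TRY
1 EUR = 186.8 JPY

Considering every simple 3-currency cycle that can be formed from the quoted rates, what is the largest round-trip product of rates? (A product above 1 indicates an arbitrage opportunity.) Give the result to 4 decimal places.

EUR→TRY→THB→EUR: 39.33 × 1.074 × 0.02236 = 0.94450
EUR→THB→JPY→EUR: 41.24 × 4.149 × 0.004928 = 0.84320
Maximum is EUR→TRY→THB→EUR at 0.9445; no arbitrage — every cycle loses value.

0.9445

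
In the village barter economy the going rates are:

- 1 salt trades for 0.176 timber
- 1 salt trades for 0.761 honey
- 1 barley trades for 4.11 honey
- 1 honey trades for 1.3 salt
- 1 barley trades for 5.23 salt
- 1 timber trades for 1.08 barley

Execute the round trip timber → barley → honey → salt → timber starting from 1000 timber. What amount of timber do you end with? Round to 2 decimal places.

1015.60

1000 timber × 1.08 = 1080 barley
1080 barley × 4.11 = 4438.8 honey
4438.8 honey × 1.3 = 5770.44 salt
5770.44 salt × 0.176 = 1015.59744 timber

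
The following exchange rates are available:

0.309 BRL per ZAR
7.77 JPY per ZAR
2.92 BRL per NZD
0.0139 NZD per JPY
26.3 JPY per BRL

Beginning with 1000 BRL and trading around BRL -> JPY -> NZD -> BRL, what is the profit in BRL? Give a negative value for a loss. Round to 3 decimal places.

67.464

1000 BRL × 26.3 = 26300 JPY
26300 JPY × 0.0139 = 365.57 NZD
365.57 NZD × 2.92 = 1067.4644 BRL
Net change: 1067.4644 − 1000 = 67.4644 BRL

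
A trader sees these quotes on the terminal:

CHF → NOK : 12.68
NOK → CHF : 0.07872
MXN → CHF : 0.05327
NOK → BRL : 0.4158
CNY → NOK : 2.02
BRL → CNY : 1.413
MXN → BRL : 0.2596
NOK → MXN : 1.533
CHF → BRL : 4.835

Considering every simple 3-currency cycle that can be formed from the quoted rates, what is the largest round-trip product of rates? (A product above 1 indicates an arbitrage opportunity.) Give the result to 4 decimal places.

NOK→BRL→CNY→NOK: 0.4158 × 1.413 × 2.02 = 1.18680
NOK→MXN→CHF→NOK: 1.533 × 0.05327 × 12.68 = 1.03549
Maximum is NOK→BRL→CNY→NOK at 1.1868; arbitrage exists.

1.1868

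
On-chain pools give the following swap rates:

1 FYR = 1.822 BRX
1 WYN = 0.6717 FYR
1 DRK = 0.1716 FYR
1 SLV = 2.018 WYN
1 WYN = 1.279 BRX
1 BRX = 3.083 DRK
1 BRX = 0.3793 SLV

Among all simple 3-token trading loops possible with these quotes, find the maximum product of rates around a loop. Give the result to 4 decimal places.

WYN→BRX→SLV→WYN: 1.279 × 0.3793 × 2.018 = 0.97898
BRX→DRK→FYR→BRX: 3.083 × 0.1716 × 1.822 = 0.96392
Maximum is WYN→BRX→SLV→WYN at 0.9790; no arbitrage — every cycle loses value.

0.9790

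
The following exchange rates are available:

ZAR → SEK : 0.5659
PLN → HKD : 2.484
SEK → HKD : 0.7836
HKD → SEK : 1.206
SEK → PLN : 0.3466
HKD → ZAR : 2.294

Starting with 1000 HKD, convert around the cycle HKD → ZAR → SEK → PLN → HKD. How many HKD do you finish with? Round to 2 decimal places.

1117.67

1000 HKD × 2.294 = 2294 ZAR
2294 ZAR × 0.5659 = 1298.1746 SEK
1298.1746 SEK × 0.3466 = 449.94731636 PLN
449.94731636 PLN × 2.484 = 1117.66913383824 HKD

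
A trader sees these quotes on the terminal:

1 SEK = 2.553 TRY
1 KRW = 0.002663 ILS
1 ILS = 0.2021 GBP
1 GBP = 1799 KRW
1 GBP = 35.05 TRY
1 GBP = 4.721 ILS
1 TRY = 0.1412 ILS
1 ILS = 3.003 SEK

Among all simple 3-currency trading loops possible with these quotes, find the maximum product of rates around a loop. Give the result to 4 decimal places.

TRY→ILS→SEK→TRY: 0.1412 × 3.003 × 2.553 = 1.08253
TRY→ILS→GBP→TRY: 0.1412 × 0.2021 × 35.05 = 1.00021
KRW→ILS→GBP→KRW: 0.002663 × 0.2021 × 1799 = 0.96821
Maximum is TRY→ILS→SEK→TRY at 1.0825; arbitrage exists.

1.0825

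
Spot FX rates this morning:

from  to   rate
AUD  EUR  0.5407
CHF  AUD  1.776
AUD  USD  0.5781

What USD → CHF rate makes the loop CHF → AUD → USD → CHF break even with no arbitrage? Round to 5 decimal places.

Known legs of the cycle: 1.776 × 0.5781 = 1.0267056
For no arbitrage the full-cycle product must be 1, so the missing rate is 1 / 1.0267056 ≈ 0.9739890.

0.97399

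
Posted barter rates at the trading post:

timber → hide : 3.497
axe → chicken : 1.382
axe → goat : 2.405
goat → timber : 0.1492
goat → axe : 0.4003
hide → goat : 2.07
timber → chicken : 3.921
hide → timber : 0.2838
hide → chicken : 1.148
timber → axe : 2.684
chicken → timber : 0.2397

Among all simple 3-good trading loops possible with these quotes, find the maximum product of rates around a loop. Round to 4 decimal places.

1.0800

hide→goat→timber→hide: 2.07 × 0.1492 × 3.497 = 1.08003
timber→axe→goat→timber: 2.684 × 2.405 × 0.1492 = 0.96309
hide→chicken→timber→hide: 1.148 × 0.2397 × 3.497 = 0.96229
chicken→timber→axe→chicken: 0.2397 × 2.684 × 1.382 = 0.88912
Maximum is hide→goat→timber→hide at 1.0800; arbitrage exists.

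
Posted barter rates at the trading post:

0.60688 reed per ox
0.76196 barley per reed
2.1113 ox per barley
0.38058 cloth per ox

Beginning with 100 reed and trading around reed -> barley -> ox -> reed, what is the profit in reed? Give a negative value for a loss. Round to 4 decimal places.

100 reed × 0.76196 = 76.196 barley
76.196 barley × 2.1113 = 160.8726148 ox
160.8726148 ox × 0.60688 = 97.630372469824 reed
Net change: 97.630372469824 − 100 = -2.369627530176 reed

-2.3696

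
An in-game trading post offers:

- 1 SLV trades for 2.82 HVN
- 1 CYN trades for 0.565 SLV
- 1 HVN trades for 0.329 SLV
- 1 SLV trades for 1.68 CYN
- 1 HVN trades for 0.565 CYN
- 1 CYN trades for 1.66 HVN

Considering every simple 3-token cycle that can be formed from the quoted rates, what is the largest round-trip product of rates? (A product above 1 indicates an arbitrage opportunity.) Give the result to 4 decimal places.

SLV→CYN→HVN→SLV: 1.68 × 1.66 × 0.329 = 0.91752
SLV→HVN→CYN→SLV: 2.82 × 0.565 × 0.565 = 0.90021
Maximum is SLV→CYN→HVN→SLV at 0.9175; no arbitrage — every cycle loses value.

0.9175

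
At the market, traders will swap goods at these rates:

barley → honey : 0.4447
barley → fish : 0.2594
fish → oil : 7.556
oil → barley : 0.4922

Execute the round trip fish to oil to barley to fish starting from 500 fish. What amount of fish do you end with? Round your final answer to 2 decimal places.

482.36

500 fish × 7.556 = 3778 oil
3778 oil × 0.4922 = 1859.5316 barley
1859.5316 barley × 0.2594 = 482.36249704 fish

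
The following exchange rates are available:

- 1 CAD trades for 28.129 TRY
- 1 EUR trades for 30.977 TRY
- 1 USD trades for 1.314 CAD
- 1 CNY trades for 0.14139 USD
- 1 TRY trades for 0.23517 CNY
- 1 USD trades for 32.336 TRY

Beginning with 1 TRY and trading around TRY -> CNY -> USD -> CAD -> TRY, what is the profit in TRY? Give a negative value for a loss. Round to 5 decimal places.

0.22900

1 TRY × 0.23517 = 0.23517 CNY
0.23517 CNY × 0.14139 = 0.0332506863 USD
0.0332506863 USD × 1.314 = 0.0436914017982 CAD
0.0436914017982 CAD × 28.129 = 1.2289954411815678 TRY
Net change: 1.2289954411815678 − 1 = 0.2289954411815678 TRY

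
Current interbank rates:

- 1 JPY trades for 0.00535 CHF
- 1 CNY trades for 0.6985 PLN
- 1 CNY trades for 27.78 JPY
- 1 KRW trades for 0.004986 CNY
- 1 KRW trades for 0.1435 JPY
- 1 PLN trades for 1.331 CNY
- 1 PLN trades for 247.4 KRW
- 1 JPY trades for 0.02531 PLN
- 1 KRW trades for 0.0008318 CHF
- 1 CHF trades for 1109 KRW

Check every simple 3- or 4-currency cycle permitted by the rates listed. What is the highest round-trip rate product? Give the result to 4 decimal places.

PLN→CNY→JPY→PLN: 1.331 × 27.78 × 0.02531 = 0.93584
PLN→KRW→JPY→PLN: 247.4 × 0.1435 × 0.02531 = 0.89855
PLN→KRW→CNY→JPY→PLN: 247.4 × 0.004986 × 27.78 × 0.02531 = 0.86731
PLN→KRW→CNY→PLN: 247.4 × 0.004986 × 0.6985 = 0.86163
CHF→KRW→JPY→CHF: 1109 × 0.1435 × 0.00535 = 0.85141
CHF→KRW→CNY→JPY→CHF: 1109 × 0.004986 × 27.78 × 0.00535 = 0.82181
Maximum is PLN→CNY→JPY→PLN at 0.9358; no arbitrage — every cycle loses value.

0.9358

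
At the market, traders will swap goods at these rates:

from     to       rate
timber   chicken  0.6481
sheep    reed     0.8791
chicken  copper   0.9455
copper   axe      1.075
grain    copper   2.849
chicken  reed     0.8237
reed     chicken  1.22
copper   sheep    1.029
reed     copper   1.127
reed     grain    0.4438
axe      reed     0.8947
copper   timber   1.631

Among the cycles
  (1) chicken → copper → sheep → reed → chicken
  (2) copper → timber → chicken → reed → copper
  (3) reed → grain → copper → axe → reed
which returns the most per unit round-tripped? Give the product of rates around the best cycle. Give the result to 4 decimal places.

1.2161

(1) 0.9455 × 1.029 × 0.8791 × 1.22 = 1.04346
(2) 1.631 × 0.6481 × 0.8237 × 1.127 = 0.98127
(3) 0.4438 × 2.849 × 1.075 × 0.8947 = 1.21609
Highest is cycle (3) at 1.2161 (>1, arbitrage).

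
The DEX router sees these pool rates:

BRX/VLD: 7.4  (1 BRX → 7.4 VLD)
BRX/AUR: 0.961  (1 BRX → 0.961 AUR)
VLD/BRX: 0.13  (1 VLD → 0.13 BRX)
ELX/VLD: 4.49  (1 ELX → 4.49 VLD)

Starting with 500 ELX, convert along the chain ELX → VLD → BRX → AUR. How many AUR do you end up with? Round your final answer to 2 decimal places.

500 ELX × 4.49 = 2245 VLD
2245 VLD × 0.13 = 291.85 BRX
291.85 BRX × 0.961 = 280.46785 AUR

280.47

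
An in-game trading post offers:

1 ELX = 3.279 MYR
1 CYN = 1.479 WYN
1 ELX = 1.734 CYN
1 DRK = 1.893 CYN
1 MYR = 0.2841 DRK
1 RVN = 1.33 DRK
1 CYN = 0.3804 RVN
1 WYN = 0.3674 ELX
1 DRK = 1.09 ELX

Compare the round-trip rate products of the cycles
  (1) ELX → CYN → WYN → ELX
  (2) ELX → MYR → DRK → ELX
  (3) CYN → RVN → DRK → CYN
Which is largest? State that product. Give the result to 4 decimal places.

1.0154

(1) 1.734 × 1.479 × 0.3674 = 0.94223
(2) 3.279 × 0.2841 × 1.09 = 1.01540
(3) 0.3804 × 1.33 × 1.893 = 0.95773
Highest is cycle (2) at 1.0154 (>1, arbitrage).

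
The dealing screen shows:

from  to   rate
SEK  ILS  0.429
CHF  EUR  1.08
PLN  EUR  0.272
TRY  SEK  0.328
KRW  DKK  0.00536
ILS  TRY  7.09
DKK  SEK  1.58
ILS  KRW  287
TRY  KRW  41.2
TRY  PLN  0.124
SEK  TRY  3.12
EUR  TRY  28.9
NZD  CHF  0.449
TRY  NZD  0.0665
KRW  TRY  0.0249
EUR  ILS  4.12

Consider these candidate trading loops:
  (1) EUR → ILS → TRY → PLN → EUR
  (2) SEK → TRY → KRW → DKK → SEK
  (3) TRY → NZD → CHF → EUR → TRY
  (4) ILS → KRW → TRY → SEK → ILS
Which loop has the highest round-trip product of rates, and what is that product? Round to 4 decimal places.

(1) 4.12 × 7.09 × 0.124 × 0.272 = 0.98522
(2) 3.12 × 41.2 × 0.00536 × 1.58 = 1.08861
(3) 0.0665 × 0.449 × 1.08 × 28.9 = 0.93194
(4) 287 × 0.0249 × 0.328 × 0.429 = 1.00557
Highest is cycle (2) at 1.0886 (>1, arbitrage).

1.0886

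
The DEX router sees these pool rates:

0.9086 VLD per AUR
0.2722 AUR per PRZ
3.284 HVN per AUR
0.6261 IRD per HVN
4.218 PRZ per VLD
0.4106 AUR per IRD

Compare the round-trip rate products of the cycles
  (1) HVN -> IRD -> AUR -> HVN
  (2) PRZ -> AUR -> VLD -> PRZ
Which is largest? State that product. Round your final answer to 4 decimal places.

(1) 0.6261 × 0.4106 × 3.284 = 0.84424
(2) 0.2722 × 0.9086 × 4.218 = 1.04320
Highest is cycle (2) at 1.0432 (>1, arbitrage).

1.0432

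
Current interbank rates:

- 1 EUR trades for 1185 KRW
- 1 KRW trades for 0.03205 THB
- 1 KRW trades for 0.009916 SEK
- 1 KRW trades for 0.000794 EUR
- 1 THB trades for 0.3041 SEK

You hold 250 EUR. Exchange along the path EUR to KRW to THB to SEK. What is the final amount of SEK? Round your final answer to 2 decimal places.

250 EUR × 1185 = 296250 KRW
296250 KRW × 0.03205 = 9494.8125 THB
9494.8125 THB × 0.3041 = 2887.37248125 SEK

2887.37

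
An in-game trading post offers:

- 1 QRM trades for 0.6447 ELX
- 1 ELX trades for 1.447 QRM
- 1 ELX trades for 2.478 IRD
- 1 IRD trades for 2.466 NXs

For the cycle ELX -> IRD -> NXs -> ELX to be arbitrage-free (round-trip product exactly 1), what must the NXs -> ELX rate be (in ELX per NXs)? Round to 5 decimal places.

Known legs of the cycle: 2.478 × 2.466 = 6.110748
For no arbitrage the full-cycle product must be 1, so the missing rate is 1 / 6.110748 ≈ 0.1636461.

0.16365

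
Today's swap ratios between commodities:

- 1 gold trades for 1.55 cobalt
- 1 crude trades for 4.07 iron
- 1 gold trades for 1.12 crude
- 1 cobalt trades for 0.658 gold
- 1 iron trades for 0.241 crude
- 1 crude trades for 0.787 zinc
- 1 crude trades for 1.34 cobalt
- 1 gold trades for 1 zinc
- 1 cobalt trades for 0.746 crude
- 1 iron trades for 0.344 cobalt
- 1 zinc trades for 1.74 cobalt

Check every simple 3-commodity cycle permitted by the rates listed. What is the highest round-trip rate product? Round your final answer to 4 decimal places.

gold→zinc→cobalt→gold: 1 × 1.74 × 0.658 = 1.14492
iron→cobalt→crude→iron: 0.344 × 0.746 × 4.07 = 1.04446
cobalt→crude→zinc→cobalt: 0.746 × 0.787 × 1.74 = 1.02156
gold→crude→cobalt→gold: 1.12 × 1.34 × 0.658 = 0.98753
Maximum is gold→zinc→cobalt→gold at 1.1449; arbitrage exists.

1.1449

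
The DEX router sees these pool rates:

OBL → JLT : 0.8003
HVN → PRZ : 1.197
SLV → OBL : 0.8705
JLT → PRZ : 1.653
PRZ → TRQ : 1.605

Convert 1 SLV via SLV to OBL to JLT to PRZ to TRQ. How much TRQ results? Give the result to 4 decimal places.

1.8483

1 SLV × 0.8705 = 0.8705 OBL
0.8705 OBL × 0.8003 = 0.69666115 JLT
0.69666115 JLT × 1.653 = 1.15158088095 PRZ
1.15158088095 PRZ × 1.605 = 1.84828731392475 TRQ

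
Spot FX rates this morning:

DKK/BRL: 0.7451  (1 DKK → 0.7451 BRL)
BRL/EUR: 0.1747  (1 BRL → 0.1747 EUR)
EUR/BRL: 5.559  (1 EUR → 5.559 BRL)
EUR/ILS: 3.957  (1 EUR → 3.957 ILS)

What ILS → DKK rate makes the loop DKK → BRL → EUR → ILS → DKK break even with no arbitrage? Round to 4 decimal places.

1.9415

Known legs of the cycle: 0.7451 × 0.1747 × 3.957 = 0.51507861429
For no arbitrage the full-cycle product must be 1, so the missing rate is 1 / 0.51507861429 ≈ 1.941451.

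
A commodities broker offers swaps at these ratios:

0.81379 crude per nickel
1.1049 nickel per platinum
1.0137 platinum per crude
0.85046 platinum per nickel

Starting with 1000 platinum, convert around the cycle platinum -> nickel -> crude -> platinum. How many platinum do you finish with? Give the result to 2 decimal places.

911.48

1000 platinum × 1.1049 = 1104.9 nickel
1104.9 nickel × 0.81379 = 899.156571 crude
899.156571 crude × 1.0137 = 911.4750160227 platinum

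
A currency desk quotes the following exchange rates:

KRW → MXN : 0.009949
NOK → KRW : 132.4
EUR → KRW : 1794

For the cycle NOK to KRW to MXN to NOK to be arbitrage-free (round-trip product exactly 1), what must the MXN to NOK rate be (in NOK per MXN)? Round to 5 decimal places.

Known legs of the cycle: 132.4 × 0.009949 = 1.3172476
For no arbitrage the full-cycle product must be 1, so the missing rate is 1 / 1.3172476 ≈ 0.7591587.

0.75916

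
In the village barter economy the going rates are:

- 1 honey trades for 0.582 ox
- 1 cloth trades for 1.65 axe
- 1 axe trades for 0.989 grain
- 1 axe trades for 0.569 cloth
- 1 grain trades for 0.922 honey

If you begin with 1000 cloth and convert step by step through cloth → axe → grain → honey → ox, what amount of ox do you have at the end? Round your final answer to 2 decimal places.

875.66

1000 cloth × 1.65 = 1650 axe
1650 axe × 0.989 = 1631.85 grain
1631.85 grain × 0.922 = 1504.5657 honey
1504.5657 honey × 0.582 = 875.6572374 ox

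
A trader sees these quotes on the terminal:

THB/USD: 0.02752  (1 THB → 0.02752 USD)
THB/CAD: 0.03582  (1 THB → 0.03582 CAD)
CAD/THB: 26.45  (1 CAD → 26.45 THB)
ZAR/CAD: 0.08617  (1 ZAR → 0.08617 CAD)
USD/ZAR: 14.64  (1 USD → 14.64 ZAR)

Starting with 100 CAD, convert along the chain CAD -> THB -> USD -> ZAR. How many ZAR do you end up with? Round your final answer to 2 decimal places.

100 CAD × 26.45 = 2645 THB
2645 THB × 0.02752 = 72.7904 USD
72.7904 USD × 14.64 = 1065.651456 ZAR

1065.65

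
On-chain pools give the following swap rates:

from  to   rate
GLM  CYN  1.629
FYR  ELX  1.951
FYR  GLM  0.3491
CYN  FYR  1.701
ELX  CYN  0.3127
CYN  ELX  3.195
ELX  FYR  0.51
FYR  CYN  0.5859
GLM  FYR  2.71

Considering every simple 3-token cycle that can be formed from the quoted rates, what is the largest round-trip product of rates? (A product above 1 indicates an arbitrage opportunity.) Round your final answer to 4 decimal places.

1.0377

CYN→FYR→ELX→CYN: 1.701 × 1.951 × 0.3127 = 1.03774
CYN→FYR→GLM→CYN: 1.701 × 0.3491 × 1.629 = 0.96733
CYN→ELX→FYR→CYN: 3.195 × 0.51 × 0.5859 = 0.95469
Maximum is CYN→FYR→ELX→CYN at 1.0377; arbitrage exists.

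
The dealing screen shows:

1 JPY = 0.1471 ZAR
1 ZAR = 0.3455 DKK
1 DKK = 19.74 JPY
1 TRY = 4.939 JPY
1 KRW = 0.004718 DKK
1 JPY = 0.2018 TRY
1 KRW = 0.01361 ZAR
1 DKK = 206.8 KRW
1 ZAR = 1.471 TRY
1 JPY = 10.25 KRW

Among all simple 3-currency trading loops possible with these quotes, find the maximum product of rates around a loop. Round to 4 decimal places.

TRY→JPY→ZAR→TRY: 4.939 × 0.1471 × 1.471 = 1.06872
ZAR→DKK→JPY→ZAR: 0.3455 × 19.74 × 0.1471 = 1.00325
KRW→ZAR→DKK→KRW: 0.01361 × 0.3455 × 206.8 = 0.97243
KRW→DKK→JPY→KRW: 0.004718 × 19.74 × 10.25 = 0.95462
Maximum is TRY→JPY→ZAR→TRY at 1.0687; arbitrage exists.

1.0687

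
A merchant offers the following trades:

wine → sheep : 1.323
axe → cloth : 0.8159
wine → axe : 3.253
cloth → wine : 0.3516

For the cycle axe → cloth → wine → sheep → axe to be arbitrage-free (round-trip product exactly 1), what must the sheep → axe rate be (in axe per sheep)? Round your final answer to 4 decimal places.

Known legs of the cycle: 0.8159 × 0.3516 × 1.323 = 0.37952959212
For no arbitrage the full-cycle product must be 1, so the missing rate is 1 / 0.37952959212 ≈ 2.634841.

2.6348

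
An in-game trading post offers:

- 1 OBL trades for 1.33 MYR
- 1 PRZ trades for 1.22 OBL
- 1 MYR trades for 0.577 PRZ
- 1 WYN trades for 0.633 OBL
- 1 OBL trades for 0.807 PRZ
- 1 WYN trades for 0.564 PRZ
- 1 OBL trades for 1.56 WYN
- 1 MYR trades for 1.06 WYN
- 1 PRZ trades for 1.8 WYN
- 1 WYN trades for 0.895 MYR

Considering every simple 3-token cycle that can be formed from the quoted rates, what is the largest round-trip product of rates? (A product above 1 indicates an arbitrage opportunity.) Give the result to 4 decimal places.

WYN→PRZ→OBL→WYN: 0.564 × 1.22 × 1.56 = 1.07340
MYR→PRZ→OBL→MYR: 0.577 × 1.22 × 1.33 = 0.93624
MYR→PRZ→WYN→MYR: 0.577 × 1.8 × 0.895 = 0.92955
WYN→OBL→PRZ→WYN: 0.633 × 0.807 × 1.8 = 0.91950
MYR→WYN→OBL→MYR: 1.06 × 0.633 × 1.33 = 0.89240
Maximum is WYN→PRZ→OBL→WYN at 1.0734; arbitrage exists.

1.0734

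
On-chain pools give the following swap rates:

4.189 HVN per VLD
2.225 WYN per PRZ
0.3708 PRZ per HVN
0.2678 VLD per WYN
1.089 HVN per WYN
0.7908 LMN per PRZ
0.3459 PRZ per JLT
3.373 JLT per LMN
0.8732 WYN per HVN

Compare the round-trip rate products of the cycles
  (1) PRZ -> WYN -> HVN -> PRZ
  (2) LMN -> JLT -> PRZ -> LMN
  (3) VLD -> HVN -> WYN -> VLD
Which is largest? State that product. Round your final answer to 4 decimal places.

0.9796

(1) 2.225 × 1.089 × 0.3708 = 0.89846
(2) 3.373 × 0.3459 × 0.7908 = 0.92264
(3) 4.189 × 0.8732 × 0.2678 = 0.97957
Highest is cycle (3) at 0.9796 (≤1, no arbitrage).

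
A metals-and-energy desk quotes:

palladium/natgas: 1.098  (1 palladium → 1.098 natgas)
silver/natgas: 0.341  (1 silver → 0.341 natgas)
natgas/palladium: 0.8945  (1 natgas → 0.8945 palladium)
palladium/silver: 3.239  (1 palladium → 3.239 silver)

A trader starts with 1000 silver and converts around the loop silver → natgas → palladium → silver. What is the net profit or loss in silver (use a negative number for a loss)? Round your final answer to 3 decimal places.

1000 silver × 0.341 = 341 natgas
341 natgas × 0.8945 = 305.0245 palladium
305.0245 palladium × 3.239 = 987.9743555 silver
Net change: 987.9743555 − 1000 = -12.0256445 silver

-12.026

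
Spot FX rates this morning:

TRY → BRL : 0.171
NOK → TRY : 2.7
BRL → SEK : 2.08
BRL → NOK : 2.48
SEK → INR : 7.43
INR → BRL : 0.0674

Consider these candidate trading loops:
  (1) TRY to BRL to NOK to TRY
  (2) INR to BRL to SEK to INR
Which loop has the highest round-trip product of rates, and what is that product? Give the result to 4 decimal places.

(1) 0.171 × 2.48 × 2.7 = 1.14502
(2) 0.0674 × 2.08 × 7.43 = 1.04163
Highest is cycle (1) at 1.1450 (>1, arbitrage).

1.1450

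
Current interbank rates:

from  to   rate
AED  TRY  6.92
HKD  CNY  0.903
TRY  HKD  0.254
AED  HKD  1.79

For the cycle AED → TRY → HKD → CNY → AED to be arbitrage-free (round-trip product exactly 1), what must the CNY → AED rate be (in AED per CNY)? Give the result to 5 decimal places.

Known legs of the cycle: 6.92 × 0.254 × 0.903 = 1.58718504
For no arbitrage the full-cycle product must be 1, so the missing rate is 1 / 1.58718504 ≈ 0.6300463.

0.63005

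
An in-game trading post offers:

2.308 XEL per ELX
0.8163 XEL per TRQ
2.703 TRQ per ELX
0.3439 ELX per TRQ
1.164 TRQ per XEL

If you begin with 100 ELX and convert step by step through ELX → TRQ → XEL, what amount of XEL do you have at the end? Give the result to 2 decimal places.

220.65

100 ELX × 2.703 = 270.3 TRQ
270.3 TRQ × 0.8163 = 220.64589 XEL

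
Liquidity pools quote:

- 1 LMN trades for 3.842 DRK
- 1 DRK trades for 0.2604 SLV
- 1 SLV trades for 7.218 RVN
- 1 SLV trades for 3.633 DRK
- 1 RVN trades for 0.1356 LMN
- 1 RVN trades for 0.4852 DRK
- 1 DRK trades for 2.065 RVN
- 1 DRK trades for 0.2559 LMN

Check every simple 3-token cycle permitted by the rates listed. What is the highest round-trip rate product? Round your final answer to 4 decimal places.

1.0758

RVN→LMN→DRK→RVN: 0.1356 × 3.842 × 2.065 = 1.07581
SLV→RVN→DRK→SLV: 7.218 × 0.4852 × 0.2604 = 0.91197
Maximum is RVN→LMN→DRK→RVN at 1.0758; arbitrage exists.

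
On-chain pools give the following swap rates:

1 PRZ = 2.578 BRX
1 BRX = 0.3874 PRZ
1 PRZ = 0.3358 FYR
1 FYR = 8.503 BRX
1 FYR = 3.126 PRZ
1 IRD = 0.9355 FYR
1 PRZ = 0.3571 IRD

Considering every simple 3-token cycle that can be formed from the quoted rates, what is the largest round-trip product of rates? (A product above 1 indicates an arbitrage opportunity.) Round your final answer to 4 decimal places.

PRZ→FYR→BRX→PRZ: 0.3358 × 8.503 × 0.3874 = 1.10615
PRZ→IRD→FYR→PRZ: 0.3571 × 0.9355 × 3.126 = 1.04429
Maximum is PRZ→FYR→BRX→PRZ at 1.1061; arbitrage exists.

1.1061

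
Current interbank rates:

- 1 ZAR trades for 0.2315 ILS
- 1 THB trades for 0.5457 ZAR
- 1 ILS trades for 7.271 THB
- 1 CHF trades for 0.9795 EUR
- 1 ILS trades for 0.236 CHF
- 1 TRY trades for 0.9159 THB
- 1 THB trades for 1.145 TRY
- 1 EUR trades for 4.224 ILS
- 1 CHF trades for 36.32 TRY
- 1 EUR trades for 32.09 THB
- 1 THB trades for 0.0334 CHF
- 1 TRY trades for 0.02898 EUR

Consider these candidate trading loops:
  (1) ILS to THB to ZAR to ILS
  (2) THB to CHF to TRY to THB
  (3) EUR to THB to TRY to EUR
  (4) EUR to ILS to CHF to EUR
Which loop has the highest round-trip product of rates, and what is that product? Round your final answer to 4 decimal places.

1.1111

(1) 7.271 × 0.5457 × 0.2315 = 0.91854
(2) 0.0334 × 36.32 × 0.9159 = 1.11107
(3) 32.09 × 1.145 × 0.02898 = 1.06481
(4) 4.224 × 0.236 × 0.9795 = 0.97643
Highest is cycle (2) at 1.1111 (>1, arbitrage).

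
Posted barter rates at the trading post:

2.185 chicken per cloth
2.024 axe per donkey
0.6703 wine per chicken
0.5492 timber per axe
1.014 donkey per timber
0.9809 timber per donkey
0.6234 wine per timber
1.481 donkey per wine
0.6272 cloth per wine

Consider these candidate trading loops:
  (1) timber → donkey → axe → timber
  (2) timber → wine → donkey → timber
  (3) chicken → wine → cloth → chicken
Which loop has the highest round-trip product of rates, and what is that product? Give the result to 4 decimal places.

(1) 1.014 × 2.024 × 0.5492 = 1.12714
(2) 0.6234 × 1.481 × 0.9809 = 0.90562
(3) 0.6703 × 0.6272 × 2.185 = 0.91860
Highest is cycle (1) at 1.1271 (>1, arbitrage).

1.1271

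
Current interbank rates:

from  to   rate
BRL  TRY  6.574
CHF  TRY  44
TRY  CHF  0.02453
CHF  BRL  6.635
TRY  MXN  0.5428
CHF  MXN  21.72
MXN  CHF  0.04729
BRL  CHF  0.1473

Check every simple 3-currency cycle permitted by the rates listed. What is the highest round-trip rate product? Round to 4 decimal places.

1.1294

MXN→CHF→TRY→MXN: 0.04729 × 44 × 0.5428 = 1.12944
TRY→CHF→BRL→TRY: 0.02453 × 6.635 × 6.574 = 1.06996
Maximum is MXN→CHF→TRY→MXN at 1.1294; arbitrage exists.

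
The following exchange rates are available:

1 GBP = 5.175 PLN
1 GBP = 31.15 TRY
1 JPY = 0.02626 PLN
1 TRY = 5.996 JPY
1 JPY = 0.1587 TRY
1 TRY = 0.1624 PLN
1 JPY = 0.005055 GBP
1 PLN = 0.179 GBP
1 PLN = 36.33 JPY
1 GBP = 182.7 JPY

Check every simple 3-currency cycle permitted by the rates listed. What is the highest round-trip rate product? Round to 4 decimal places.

JPY→GBP→PLN→JPY: 0.005055 × 5.175 × 36.33 = 0.95038
JPY→GBP→TRY→JPY: 0.005055 × 31.15 × 5.996 = 0.94415
JPY→TRY→PLN→JPY: 0.1587 × 0.1624 × 36.33 = 0.93633
PLN→GBP→TRY→PLN: 0.179 × 31.15 × 0.1624 = 0.90552
JPY→PLN→GBP→JPY: 0.02626 × 0.179 × 182.7 = 0.85879
Maximum is JPY→GBP→PLN→JPY at 0.9504; no arbitrage — every cycle loses value.

0.9504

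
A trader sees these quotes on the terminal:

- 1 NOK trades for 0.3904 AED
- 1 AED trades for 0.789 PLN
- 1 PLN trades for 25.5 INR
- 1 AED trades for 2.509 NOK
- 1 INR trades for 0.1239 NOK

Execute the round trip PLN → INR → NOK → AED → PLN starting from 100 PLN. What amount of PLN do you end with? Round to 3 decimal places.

97.319

100 PLN × 25.5 = 2550 INR
2550 INR × 0.1239 = 315.945 NOK
315.945 NOK × 0.3904 = 123.344928 AED
123.344928 AED × 0.789 = 97.319148192 PLN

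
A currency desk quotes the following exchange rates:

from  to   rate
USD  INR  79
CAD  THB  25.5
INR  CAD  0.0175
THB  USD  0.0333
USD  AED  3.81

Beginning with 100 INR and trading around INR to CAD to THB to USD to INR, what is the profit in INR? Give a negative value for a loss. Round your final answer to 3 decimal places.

17.395

100 INR × 0.0175 = 1.75 CAD
1.75 CAD × 25.5 = 44.625 THB
44.625 THB × 0.0333 = 1.4860125 USD
1.4860125 USD × 79 = 117.3949875 INR
Net change: 117.3949875 − 100 = 17.3949875 INR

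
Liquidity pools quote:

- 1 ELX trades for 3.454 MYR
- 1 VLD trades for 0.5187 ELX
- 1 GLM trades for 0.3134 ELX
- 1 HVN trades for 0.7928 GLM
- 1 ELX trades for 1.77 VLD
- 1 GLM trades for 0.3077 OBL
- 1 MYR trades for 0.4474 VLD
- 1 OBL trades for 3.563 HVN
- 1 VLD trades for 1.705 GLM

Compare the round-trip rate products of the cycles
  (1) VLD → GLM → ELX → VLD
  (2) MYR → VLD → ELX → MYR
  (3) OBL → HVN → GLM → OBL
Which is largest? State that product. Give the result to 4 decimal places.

0.9458

(1) 1.705 × 0.3134 × 1.77 = 0.94579
(2) 0.4474 × 0.5187 × 3.454 = 0.80156
(3) 3.563 × 0.7928 × 0.3077 = 0.86917
Highest is cycle (1) at 0.9458 (≤1, no arbitrage).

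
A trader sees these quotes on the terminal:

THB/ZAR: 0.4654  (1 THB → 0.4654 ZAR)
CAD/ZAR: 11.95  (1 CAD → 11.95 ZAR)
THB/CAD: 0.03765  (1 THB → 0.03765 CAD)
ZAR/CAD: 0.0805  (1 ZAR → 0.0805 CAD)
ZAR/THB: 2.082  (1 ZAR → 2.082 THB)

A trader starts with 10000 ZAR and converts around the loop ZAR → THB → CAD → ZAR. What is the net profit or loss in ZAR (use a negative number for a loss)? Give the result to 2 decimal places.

-632.72

10000 ZAR × 2.082 = 20820 THB
20820 THB × 0.03765 = 783.873 CAD
783.873 CAD × 11.95 = 9367.28235 ZAR
Net change: 9367.28235 − 10000 = -632.71765 ZAR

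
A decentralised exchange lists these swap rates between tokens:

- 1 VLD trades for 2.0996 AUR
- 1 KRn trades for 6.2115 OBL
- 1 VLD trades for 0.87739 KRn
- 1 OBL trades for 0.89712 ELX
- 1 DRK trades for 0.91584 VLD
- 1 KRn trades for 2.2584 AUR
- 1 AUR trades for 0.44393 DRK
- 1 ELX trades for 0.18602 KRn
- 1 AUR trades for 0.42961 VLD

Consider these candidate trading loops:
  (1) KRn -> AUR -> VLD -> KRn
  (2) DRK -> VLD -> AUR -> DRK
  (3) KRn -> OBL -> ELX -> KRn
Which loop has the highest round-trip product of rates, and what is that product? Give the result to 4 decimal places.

(1) 2.2584 × 0.42961 × 0.87739 = 0.85127
(2) 0.91584 × 2.0996 × 0.44393 = 0.85363
(3) 6.2115 × 0.89712 × 0.18602 = 1.03659
Highest is cycle (3) at 1.0366 (>1, arbitrage).

1.0366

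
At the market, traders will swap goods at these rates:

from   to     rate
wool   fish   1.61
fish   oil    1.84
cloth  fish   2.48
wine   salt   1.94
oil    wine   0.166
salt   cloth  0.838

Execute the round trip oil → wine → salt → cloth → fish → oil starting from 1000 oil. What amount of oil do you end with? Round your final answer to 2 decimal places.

1231.47

1000 oil × 0.166 = 166 wine
166 wine × 1.94 = 322.04 salt
322.04 salt × 0.838 = 269.86952 cloth
269.86952 cloth × 2.48 = 669.2764096 fish
669.2764096 fish × 1.84 = 1231.468593664 oil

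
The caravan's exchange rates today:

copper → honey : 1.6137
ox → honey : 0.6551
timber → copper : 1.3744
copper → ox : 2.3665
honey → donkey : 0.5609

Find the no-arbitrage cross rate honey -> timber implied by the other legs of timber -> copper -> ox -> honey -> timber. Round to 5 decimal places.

Known legs of the cycle: 1.3744 × 2.3665 × 0.6551 = 2.13072427976
For no arbitrage the full-cycle product must be 1, so the missing rate is 1 / 2.13072427976 ≈ 0.4693240.

0.46932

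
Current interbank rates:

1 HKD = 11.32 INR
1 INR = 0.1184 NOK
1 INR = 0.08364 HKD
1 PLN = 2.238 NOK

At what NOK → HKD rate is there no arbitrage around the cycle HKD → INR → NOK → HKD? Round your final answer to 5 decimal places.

Known legs of the cycle: 11.32 × 0.1184 = 1.340288
For no arbitrage the full-cycle product must be 1, so the missing rate is 1 / 1.340288 ≈ 0.7461083.

0.74611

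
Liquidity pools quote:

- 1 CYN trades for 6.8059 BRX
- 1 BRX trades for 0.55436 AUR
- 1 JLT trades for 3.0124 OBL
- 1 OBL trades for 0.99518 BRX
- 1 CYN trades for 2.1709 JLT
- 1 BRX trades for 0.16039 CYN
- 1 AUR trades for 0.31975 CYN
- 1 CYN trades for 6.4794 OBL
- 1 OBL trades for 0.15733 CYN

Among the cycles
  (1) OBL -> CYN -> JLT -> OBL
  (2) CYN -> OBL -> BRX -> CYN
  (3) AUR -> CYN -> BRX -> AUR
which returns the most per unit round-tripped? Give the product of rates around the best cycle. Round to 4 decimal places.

(1) 0.15733 × 2.1709 × 3.0124 = 1.02888
(2) 6.4794 × 0.99518 × 0.16039 = 1.03422
(3) 0.31975 × 6.8059 × 0.55436 = 1.20639
Highest is cycle (3) at 1.2064 (>1, arbitrage).

1.2064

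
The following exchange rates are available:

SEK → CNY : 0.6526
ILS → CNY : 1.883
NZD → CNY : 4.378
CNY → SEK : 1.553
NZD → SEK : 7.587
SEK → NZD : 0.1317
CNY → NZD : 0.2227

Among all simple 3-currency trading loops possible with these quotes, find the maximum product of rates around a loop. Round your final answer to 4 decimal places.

1.1026

CNY→NZD→SEK→CNY: 0.2227 × 7.587 × 0.6526 = 1.10265
CNY→SEK→NZD→CNY: 1.553 × 0.1317 × 4.378 = 0.89543
Maximum is CNY→NZD→SEK→CNY at 1.1026; arbitrage exists.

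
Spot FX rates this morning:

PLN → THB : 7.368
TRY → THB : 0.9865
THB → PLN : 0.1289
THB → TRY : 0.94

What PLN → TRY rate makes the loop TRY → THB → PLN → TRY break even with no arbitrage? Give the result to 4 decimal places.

7.8641

Known legs of the cycle: 0.9865 × 0.1289 = 0.12715985
For no arbitrage the full-cycle product must be 1, so the missing rate is 1 / 0.12715985 ≈ 7.864117.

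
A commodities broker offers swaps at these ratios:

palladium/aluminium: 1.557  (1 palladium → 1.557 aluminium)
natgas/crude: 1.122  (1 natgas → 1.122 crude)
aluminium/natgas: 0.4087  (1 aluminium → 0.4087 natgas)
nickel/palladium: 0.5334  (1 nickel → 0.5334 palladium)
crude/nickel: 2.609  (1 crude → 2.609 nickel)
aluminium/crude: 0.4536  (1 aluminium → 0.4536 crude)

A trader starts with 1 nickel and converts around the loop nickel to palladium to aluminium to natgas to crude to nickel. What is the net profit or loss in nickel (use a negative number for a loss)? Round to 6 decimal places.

1 nickel × 0.5334 = 0.5334 palladium
0.5334 palladium × 1.557 = 0.8305038 aluminium
0.8305038 aluminium × 0.4087 = 0.33942690306 natgas
0.33942690306 natgas × 1.122 = 0.38083698523332 crude
0.38083698523332 crude × 2.609 = 0.99360369447373188 nickel
Net change: 0.99360369447373188 − 1 = -0.00639630552626812 nickel

-0.006396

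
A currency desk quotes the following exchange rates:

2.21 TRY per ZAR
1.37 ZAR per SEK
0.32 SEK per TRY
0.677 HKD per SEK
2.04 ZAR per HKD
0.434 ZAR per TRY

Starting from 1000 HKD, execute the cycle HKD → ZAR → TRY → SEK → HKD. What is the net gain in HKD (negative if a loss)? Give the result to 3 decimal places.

-23.300

1000 HKD × 2.04 = 2040 ZAR
2040 ZAR × 2.21 = 4508.4 TRY
4508.4 TRY × 0.32 = 1442.688 SEK
1442.688 SEK × 0.677 = 976.699776 HKD
Net change: 976.699776 − 1000 = -23.300224 HKD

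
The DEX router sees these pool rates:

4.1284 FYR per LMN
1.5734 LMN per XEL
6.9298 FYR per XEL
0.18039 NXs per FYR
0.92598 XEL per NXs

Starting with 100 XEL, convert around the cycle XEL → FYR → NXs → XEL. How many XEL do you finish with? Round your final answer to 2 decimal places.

100 XEL × 6.9298 = 692.98 FYR
692.98 FYR × 0.18039 = 125.0066622 NXs
125.0066622 NXs × 0.92598 = 115.753669063956 XEL

115.75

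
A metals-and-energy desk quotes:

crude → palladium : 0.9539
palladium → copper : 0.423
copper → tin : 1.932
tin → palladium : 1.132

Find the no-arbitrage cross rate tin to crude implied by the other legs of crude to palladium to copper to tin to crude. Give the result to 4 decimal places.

1.2828

Known legs of the cycle: 0.9539 × 0.423 × 1.932 = 0.7795614204
For no arbitrage the full-cycle product must be 1, so the missing rate is 1 / 0.7795614204 ≈ 1.282773.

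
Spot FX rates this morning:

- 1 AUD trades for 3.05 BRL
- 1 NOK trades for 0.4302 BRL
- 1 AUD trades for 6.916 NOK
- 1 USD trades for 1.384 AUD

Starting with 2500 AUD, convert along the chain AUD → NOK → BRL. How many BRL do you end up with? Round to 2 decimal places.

7438.16

2500 AUD × 6.916 = 17290 NOK
17290 NOK × 0.4302 = 7438.158 BRL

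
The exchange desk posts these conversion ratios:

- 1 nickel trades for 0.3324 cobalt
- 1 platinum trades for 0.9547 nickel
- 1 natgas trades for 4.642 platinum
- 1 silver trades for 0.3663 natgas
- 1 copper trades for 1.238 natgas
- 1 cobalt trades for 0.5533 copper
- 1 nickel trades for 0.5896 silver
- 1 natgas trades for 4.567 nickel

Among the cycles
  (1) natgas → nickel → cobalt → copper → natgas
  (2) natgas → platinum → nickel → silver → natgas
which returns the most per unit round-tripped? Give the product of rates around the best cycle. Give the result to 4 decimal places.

1.0399

(1) 4.567 × 0.3324 × 0.5533 × 1.238 = 1.03986
(2) 4.642 × 0.9547 × 0.5896 × 0.3663 = 0.95712
Highest is cycle (1) at 1.0399 (>1, arbitrage).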